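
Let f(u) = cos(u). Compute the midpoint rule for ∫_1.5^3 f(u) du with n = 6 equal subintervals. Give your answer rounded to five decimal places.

Δu = (3 − 1.5)/6 = 0.25.
Midpoints: 1.625, 1.875, 2.125, 2.375, 2.625, 2.875.
f(1.625) ≈ -0.05418, f(1.875) ≈ -0.29953, f(2.125) ≈ -0.52627, f(2.375) ≈ -0.72028, f(2.625) ≈ -0.86951, f(2.875) ≈ -0.96467.
Sum = Δu · [f(1.625) + f(1.875) + f(2.125) + ...].
Sum ≈ -0.85861.

-0.85861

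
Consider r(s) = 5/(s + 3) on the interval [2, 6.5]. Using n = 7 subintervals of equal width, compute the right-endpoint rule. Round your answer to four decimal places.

Δs = (6.5 − 2)/7 = 9/14.
Right endpoints: 37/14, 23/7, 55/14, 32/7, 73/14, 41/7, 6.5.
r(37/14) = 70/79, r(23/7) = 35/44, r(55/14) = 70/97, r(32/7) = 35/53, r(73/14) = 14/23, r(41/7) = 35/62, r(6.5) = 10/19.
Sum = Δs · [r(37/14) + r(23/7) + r(55/14) + ...].
Sum ≈ 3.0620.

3.0620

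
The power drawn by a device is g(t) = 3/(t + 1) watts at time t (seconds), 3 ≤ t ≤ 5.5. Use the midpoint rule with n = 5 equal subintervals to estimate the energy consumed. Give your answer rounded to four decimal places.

Δt = (5.5 − 3)/5 = 0.5.
Midpoints: 3.25, 3.75, 4.25, 4.75, 5.25.
g(3.25) = 12/17, g(3.75) = 12/19, g(4.25) = 4/7, g(4.75) = 12/23, g(5.25) = 0.48.
Sum = Δt · [g(3.25) + g(3.75) + g(4.25) + g(4.75) + g(5.25)].
Sum ≈ 1.4553.

1.4553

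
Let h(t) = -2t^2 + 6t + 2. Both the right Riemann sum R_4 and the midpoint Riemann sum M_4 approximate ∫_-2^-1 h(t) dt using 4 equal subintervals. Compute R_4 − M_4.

1.46875

R_4 = -10.1875.
M_4 = -11.65625.
R_4 − M_4 = 1.46875.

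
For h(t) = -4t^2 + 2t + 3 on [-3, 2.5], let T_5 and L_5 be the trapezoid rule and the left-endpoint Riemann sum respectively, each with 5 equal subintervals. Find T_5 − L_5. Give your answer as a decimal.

12.1

T_5 = -47.52.
L_5 = -59.62.
T_5 − L_5 = 12.1.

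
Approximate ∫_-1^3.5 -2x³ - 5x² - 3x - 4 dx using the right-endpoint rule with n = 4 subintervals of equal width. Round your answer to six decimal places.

-282.990234

Δx = (3.5 − (-1))/4 = 1.125.
Right endpoints: 0.125, 1.25, 2.375, 3.5.
f(0.125) = -4.45703125, f(1.25) = -19.46875, f(2.375) = -66.12109375, f(3.5) = -161.5.
Sum = Δx · [f(0.125) + f(1.25) + f(2.375) + f(3.5)].
Sum ≈ -282.990234.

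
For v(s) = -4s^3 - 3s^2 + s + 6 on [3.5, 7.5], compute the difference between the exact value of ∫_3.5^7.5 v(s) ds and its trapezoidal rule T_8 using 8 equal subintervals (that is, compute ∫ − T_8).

Exact integral: ∫_3.5^7.5 v(s) ds = -3347.
T_8 = -3358.5.
Error = -3347 − (-3358.5) = 11.5.

11.5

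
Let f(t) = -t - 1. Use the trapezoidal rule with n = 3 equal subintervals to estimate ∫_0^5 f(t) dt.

Δt = (5 − 0)/3 = 5/3.
f(0) = -1, f(5/3) = -8/3, f(10/3) = -13/3, f(5) = -6.
T_3 = (Δt/2)·[f(t_0) + 2f(t_1) + 2f(t_2) + f(t_3)].
Sum = -17.5.

-17.5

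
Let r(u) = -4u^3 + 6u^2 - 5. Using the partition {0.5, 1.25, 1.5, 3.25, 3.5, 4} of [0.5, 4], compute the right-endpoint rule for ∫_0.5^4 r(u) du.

Subinterval widths: 0.75, 0.25, 1.75, 0.25, 0.5.
Right endpoints: 1.25, 1.5, 3.25, 3.5, 4.
r(1.25) = -3.4375, r(1.5) = -5, r(3.25) = -78.9375, r(3.5) = -103, r(4) = -165.
Sum = Σ Δu_i · r(u_i).
Sum = -250.21875.

-250.21875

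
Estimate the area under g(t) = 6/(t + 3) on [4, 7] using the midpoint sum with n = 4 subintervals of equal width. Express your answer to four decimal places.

Δt = (7 − 4)/4 = 0.75.
Midpoints: 4.375, 5.125, 5.875, 6.625.
g(4.375) = 48/59, g(5.125) = 48/65, g(5.875) = 48/71, g(6.625) = 48/77.
Sum = Δt · [g(4.375) + g(5.125) + g(5.875) + g(6.625)].
Sum ≈ 2.1386.

2.1386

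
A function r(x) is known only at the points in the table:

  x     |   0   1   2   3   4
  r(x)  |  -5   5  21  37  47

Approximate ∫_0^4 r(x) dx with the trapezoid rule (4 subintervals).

84

Δx = 1.
T_4 = (1/2)·[(-5) + 2·5 + 2·21 + 2·37 + 47] = 84.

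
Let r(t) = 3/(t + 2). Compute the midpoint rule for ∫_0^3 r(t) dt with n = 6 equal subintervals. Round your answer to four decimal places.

Δt = (3 − 0)/6 = 0.5.
Midpoints: 0.25, 0.75, 1.25, 1.75, 2.25, 2.75.
r(0.25) = 4/3, r(0.75) = 12/11, r(1.25) = 12/13, r(1.75) = 0.8, r(2.25) = 12/17, r(2.75) = 12/19.
Sum = Δt · [r(0.25) + r(0.75) + r(1.25) + ...].
Sum ≈ 2.7424.

2.7424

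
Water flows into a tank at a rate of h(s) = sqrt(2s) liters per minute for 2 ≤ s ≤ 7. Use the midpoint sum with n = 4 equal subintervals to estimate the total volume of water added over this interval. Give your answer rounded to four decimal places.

14.8093

Δs = (7 − 2)/4 = 1.25.
Midpoints: 2.625, 3.875, 5.125, 6.375.
h(2.625) ≈ 2.2913, h(3.875) ≈ 2.7839, h(5.125) ≈ 3.2016, h(6.375) ≈ 3.5707.
Sum = Δs · [h(2.625) + h(3.875) + h(5.125) + h(6.375)].
Sum ≈ 14.8093.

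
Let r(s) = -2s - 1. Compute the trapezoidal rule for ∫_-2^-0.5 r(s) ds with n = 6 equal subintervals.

2.25

Δs = (-0.5 − (-2))/6 = 0.25.
r(-2) = 3, r(-1.75) = 2.5, r(-1.5) = 2, r(-1.25) = 1.5, r(-1) = 1, r(-0.75) = 0.5, r(-0.5) = 0.
T_6 = (Δs/2)·[r(s_0) + 2r(s_1) + ... + 2r(s_{5}) + r(s_6)].
Sum = 2.25.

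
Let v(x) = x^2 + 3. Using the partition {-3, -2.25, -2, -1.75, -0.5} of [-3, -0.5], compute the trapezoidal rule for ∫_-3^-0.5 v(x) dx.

Subinterval widths: 0.75, 0.25, 0.25, 1.25.
v(-3) = 12, v(-2.25) = 8.0625, v(-2) = 7, v(-1.75) = 6.0625, v(-0.5) = 3.25.
On each subinterval the trapezoid contributes (Δx_i/2)·[v(x_{i-1}) + v(x_i)].
Sum = 16.859375.

16.859375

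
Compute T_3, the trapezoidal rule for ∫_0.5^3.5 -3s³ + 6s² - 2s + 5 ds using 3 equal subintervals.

Δs = (3.5 − 0.5)/3 = 1.
f(0.5) = 5.125, f(1.5) = 5.375, f(2.5) = -9.375, f(3.5) = -57.125.
T_3 = (Δs/2)·[f(s_0) + 2f(s_1) + 2f(s_2) + f(s_3)].
Sum = -30.

-30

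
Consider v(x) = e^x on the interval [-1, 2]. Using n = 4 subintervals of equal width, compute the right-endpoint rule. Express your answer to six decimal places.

9.980191

Δx = (2 − (-1))/4 = 0.75.
Right endpoints: -0.25, 0.5, 1.25, 2.
v(-0.25) ≈ 0.778801, v(0.5) ≈ 1.648721, v(1.25) ≈ 3.490343, v(2) ≈ 7.389056.
Sum = Δx · [v(-0.25) + v(0.5) + v(1.25) + v(2)].
Sum ≈ 9.980191.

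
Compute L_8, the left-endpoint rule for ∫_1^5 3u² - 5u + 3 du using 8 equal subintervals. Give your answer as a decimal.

63.5

Δu = (5 − 1)/8 = 0.5.
Left endpoints: 1, 1.5, 2, 2.5, 3, 3.5, 4, 4.5.
f(1) = 1, f(1.5) = 2.25, f(2) = 5, f(2.5) = 9.25, f(3) = 15, f(3.5) = 22.25, f(4) = 31, f(4.5) = 41.25.
Sum = Δu · [f(1) + f(1.5) + f(2) + ...].
Sum = 63.5.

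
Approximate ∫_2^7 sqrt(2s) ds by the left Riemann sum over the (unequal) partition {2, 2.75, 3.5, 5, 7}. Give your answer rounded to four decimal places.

Subinterval widths: 0.75, 0.75, 1.5, 2.
Left endpoints: 2, 2.75, 3.5, 5.
f(2) ≈ 2.0000, f(2.75) ≈ 2.3452, f(3.5) ≈ 2.6458, f(5) ≈ 3.1623.
Sum = Σ Δs_i · f(s_i).
Sum ≈ 13.5521.

13.5521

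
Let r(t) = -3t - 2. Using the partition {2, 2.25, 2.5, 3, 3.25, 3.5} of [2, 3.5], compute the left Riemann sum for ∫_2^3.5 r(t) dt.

Subinterval widths: 0.25, 0.25, 0.5, 0.25, 0.25.
Left endpoints: 2, 2.25, 2.5, 3, 3.25.
r(2) = -8, r(2.25) = -8.75, r(2.5) = -9.5, r(3) = -11, r(3.25) = -11.75.
Sum = Σ Δt_i · r(t_i).
Sum = -14.625.

-14.625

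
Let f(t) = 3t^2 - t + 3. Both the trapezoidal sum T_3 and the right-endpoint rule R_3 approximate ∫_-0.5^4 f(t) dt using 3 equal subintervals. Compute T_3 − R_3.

-32.0625

T_3 = 74.8125.
R_3 = 106.875.
T_3 − R_3 = -32.0625.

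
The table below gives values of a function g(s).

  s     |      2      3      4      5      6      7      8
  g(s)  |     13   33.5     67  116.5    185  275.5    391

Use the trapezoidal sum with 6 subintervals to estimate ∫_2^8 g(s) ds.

879.5

Δs = 1.
T_6 = (1/2)·[13 + 2·33.5 + 2·67 + 2·116.5 + 2·185 + 2·275.5 + 391] = 879.5.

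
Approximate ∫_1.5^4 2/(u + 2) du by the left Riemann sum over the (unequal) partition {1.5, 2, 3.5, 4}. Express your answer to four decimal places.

Subinterval widths: 0.5, 1.5, 0.5.
Left endpoints: 1.5, 2, 3.5.
f(1.5) = 4/7, f(2) = 0.5, f(3.5) = 4/11.
Sum = Σ Δu_i · f(u_i).
Sum ≈ 1.2175.

1.2175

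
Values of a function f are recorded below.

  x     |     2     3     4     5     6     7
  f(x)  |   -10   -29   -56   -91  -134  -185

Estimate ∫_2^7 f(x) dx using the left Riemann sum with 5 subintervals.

Δx = 1.
Sum = 1·[(-10) + (-29) + (-56) + (-91) + (-134)] = -320.

-320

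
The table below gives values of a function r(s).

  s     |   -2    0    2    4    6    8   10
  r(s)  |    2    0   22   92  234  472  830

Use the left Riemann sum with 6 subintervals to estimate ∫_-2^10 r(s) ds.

Δs = 2.
Sum = 2·[2 + 0 + 22 + 92 + 234 + 472] = 1644.

1644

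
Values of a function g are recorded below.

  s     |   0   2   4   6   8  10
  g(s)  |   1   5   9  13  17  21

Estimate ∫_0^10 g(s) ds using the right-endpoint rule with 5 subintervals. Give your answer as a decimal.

Δs = 2.
Sum = 2·[5 + 9 + 13 + 17 + 21] = 130.

130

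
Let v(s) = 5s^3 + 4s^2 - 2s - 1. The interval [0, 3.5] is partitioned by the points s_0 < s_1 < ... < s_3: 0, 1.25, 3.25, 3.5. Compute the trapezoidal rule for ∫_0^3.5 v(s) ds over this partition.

283.82421875

Subinterval widths: 1.25, 2, 0.25.
v(0) = -1, v(1.25) = 12.515625, v(3.25) = 206.390625, v(3.5) = 255.375.
On each subinterval the trapezoid contributes (Δs_i/2)·[v(s_{i-1}) + v(s_i)].
Sum = 283.82421875.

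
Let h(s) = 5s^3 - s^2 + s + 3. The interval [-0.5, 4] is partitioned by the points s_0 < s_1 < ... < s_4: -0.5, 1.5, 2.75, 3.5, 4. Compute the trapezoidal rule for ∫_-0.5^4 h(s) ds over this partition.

Subinterval widths: 2, 1.25, 0.75, 0.5.
h(-0.5) = 1.625, h(1.5) = 19.125, h(2.75) = 102.171875, h(3.5) = 208.625, h(4) = 311.
On each subinterval the trapezoid contributes (Δs_i/2)·[h(s_{i-1}) + h(s_i)].
Sum = 343.015625.

343.015625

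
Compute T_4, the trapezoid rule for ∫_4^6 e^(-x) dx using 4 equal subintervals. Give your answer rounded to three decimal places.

Δx = (6 − 4)/4 = 0.5.
f(4) ≈ 0.018, f(4.5) ≈ 0.011, f(5) ≈ 0.007, f(5.5) ≈ 0.004, f(6) ≈ 0.002.
T_4 = (Δx/2)·[f(x_0) + 2f(x_1) + 2f(x_2) + 2f(x_3) + f(x_4)].
Sum ≈ 0.016.

0.016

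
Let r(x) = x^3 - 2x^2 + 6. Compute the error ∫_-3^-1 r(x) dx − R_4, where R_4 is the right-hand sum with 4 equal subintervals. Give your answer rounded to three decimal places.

Exact integral: ∫_-3^-1 r(x) dx ≈ -25.33333.
R_4 = -15.5.
Error ≈ -25.33333 − (-15.5) ≈ -9.833.

-9.833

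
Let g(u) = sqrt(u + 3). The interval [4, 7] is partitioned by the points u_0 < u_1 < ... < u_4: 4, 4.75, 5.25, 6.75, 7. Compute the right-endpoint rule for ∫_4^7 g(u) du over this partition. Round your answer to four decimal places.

8.9984

Subinterval widths: 0.75, 0.5, 1.5, 0.25.
Right endpoints: 4.75, 5.25, 6.75, 7.
g(4.75) ≈ 2.7839, g(5.25) ≈ 2.8723, g(6.75) ≈ 3.1225, g(7) ≈ 3.1623.
Sum = Σ Δu_i · g(u_i).
Sum ≈ 8.9984.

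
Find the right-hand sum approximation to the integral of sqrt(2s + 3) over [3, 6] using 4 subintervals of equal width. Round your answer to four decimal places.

Δs = (6 − 3)/4 = 0.75.
Right endpoints: 3.75, 4.5, 5.25, 6.
f(3.75) ≈ 3.2404, f(4.5) ≈ 3.4641, f(5.25) ≈ 3.6742, f(6) ≈ 3.8730.
Sum = Δs · [f(3.75) + f(4.5) + f(5.25) + f(6)].
Sum ≈ 10.6888.

10.6888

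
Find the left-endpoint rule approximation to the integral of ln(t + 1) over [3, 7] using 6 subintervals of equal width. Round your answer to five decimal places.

6.85468

Δt = (7 − 3)/6 = 2/3.
Left endpoints: 3, 11/3, 13/3, 5, 17/3, 19/3.
f(3) ≈ 1.38629, f(11/3) ≈ 1.54045, f(13/3) ≈ 1.67398, f(5) ≈ 1.79176, f(17/3) ≈ 1.89712, f(19/3) ≈ 1.99243.
Sum = Δt · [f(3) + f(11/3) + f(13/3) + ...].
Sum ≈ 6.85468.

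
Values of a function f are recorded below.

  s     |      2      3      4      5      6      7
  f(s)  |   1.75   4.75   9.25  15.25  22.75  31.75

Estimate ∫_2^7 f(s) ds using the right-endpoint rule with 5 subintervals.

Δs = 1.
Sum = 1·[4.75 + 9.25 + 15.25 + 22.75 + 31.75] = 83.75.

83.75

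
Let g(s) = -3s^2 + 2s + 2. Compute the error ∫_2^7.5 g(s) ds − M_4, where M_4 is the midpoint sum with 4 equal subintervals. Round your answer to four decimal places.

Exact integral: ∫_2^7.5 g(s) ds = -350.625.
M_4 ≈ -348.025391.
Error ≈ -350.625 − (-348.025391) ≈ -2.5996.

-2.5996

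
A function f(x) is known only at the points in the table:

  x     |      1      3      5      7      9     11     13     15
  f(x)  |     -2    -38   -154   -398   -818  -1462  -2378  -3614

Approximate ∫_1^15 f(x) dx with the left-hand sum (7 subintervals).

Δx = 2.
Sum = 2·[(-2) + (-38) + (-154) + (-398) + (-818) + (-1462) + (-2378)] = -10500.

-10500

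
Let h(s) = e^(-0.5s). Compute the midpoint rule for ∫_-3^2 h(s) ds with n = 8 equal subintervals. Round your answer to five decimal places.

Δs = (2 − (-3))/8 = 0.625.
Midpoints: -2.6875, -2.0625, -1.4375, -0.8125, -0.1875, 0.4375, 1.0625, 1.6875.
h(-2.6875) ≈ 3.83339, h(-2.0625) ≈ 2.80457, h(-1.4375) ≈ 2.05187, h(-0.8125) ≈ 1.50118, h(-0.1875) ≈ 1.09829, h(0.4375) ≈ 0.80352, h(1.0625) ≈ 0.58787, h(1.6875) ≈ 0.43009.
Sum = Δs · [h(-2.6875) + h(-2.0625) + h(-1.4375) + ...].
Sum ≈ 8.19424.

8.19424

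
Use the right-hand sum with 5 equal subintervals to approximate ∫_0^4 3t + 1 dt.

Δt = (4 − 0)/5 = 0.8.
Right endpoints: 0.8, 1.6, 2.4, 3.2, 4.
f(0.8) = 3.4, f(1.6) = 5.8, f(2.4) = 8.2, f(3.2) = 10.6, f(4) = 13.
Sum = Δt · [f(0.8) + f(1.6) + f(2.4) + f(3.2) + f(4)].
Sum = 32.8.

32.8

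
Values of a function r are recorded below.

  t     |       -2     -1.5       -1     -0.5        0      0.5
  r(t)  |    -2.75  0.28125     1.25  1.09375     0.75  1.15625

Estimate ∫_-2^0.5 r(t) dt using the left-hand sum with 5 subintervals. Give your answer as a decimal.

0.3125

Δt = 0.5.
Sum = 0.5·[(-2.75) + 0.28125 + 1.25 + 1.09375 + 0.75] = 0.3125.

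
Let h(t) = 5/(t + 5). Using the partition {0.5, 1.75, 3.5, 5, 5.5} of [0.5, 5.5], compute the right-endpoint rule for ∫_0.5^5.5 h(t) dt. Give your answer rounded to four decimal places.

Subinterval widths: 1.25, 1.75, 1.5, 0.5.
Right endpoints: 1.75, 3.5, 5, 5.5.
h(1.75) = 20/27, h(3.5) = 10/17, h(5) = 0.5, h(5.5) = 10/21.
Sum = Σ Δt_i · h(t_i).
Sum ≈ 2.9434.

2.9434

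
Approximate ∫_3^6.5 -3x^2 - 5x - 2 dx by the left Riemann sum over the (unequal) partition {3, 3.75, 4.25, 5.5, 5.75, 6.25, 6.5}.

Subinterval widths: 0.75, 0.5, 1.25, 0.25, 0.5, 0.25.
Left endpoints: 3, 3.75, 4.25, 5.5, 5.75, 6.25.
f(3) = -44, f(3.75) = -62.9375, f(4.25) = -77.4375, f(5.5) = -120.25, f(5.75) = -129.9375, f(6.25) = -150.4375.
Sum = Σ Δx_i · f(x_i).
Sum = -293.90625.

-293.90625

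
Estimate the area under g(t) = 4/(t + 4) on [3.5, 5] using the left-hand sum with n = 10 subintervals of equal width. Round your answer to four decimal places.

0.7360

Δt = (5 − 3.5)/10 = 0.15.
Left endpoints: 3.5, 3.65, 3.8, 3.95, 4.1, 4.25, 4.4, 4.55, 4.7, 4.85.
g(3.5) = 8/15, g(3.65) = 80/153, g(3.8) = 20/39, g(3.95) = 80/159, g(4.1) = 40/81, g(4.25) = 16/33, g(4.4) = 10/21, g(4.55) = 80/171, g(4.7) = 40/87, g(4.85) = 80/177.
Sum = Δt · [g(3.5) + g(3.65) + g(3.8) + ...].
Sum ≈ 0.7360.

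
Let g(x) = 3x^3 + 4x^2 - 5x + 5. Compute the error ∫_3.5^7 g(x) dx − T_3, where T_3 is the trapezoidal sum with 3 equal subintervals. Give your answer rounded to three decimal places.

Exact integral: ∫_3.5^7 g(x) dx ≈ 2013.99479.
T_3 ≈ 2054.68634.
Error ≈ 2013.99479 − 2054.68634 ≈ -40.692.

-40.692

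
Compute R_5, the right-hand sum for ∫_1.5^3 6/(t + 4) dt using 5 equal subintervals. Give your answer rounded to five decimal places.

1.41248

Δt = (3 − 1.5)/5 = 0.3.
Right endpoints: 1.8, 2.1, 2.4, 2.7, 3.
f(1.8) = 30/29, f(2.1) = 60/61, f(2.4) = 0.9375, f(2.7) = 60/67, f(3) = 6/7.
Sum = Δt · [f(1.8) + f(2.1) + f(2.4) + f(2.7) + f(3)].
Sum ≈ 1.41248.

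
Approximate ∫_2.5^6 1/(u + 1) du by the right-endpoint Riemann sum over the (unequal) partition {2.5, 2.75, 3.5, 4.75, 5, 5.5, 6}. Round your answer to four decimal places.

Subinterval widths: 0.25, 0.75, 1.25, 0.25, 0.5, 0.5.
Right endpoints: 2.75, 3.5, 4.75, 5, 5.5, 6.
f(2.75) = 4/15, f(3.5) = 2/9, f(4.75) = 4/23, f(5) = 1/6, f(5.5) = 2/13, f(6) = 1/7.
Sum = Σ Δu_i · f(u_i).
Sum ≈ 0.6407.

0.6407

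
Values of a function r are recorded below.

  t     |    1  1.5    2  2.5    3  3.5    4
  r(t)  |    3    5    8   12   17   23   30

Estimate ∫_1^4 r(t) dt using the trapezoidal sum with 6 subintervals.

Δt = 0.5.
T_6 = (0.5/2)·[3 + 2·5 + 2·8 + 2·12 + 2·17 + 2·23 + 30] = 40.75.

40.75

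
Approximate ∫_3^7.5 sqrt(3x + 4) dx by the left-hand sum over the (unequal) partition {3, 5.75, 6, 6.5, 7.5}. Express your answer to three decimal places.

18.261

Subinterval widths: 2.75, 0.25, 0.5, 1.
Left endpoints: 3, 5.75, 6, 6.5.
f(3) ≈ 3.606, f(5.75) ≈ 4.610, f(6) ≈ 4.690, f(6.5) ≈ 4.848.
Sum = Σ Δx_i · f(x_i).
Sum ≈ 18.261.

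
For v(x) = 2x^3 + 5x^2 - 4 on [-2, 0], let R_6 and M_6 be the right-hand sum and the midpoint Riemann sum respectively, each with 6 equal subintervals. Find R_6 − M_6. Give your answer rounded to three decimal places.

-0.722

R_6 ≈ -3.37037.
M_6 ≈ -2.64815.
R_6 − M_6 ≈ -0.722.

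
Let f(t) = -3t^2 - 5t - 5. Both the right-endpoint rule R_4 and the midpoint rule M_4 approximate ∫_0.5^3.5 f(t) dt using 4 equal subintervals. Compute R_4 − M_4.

R_4 = -107.71875.
M_4 = -87.328125.
R_4 − M_4 = -20.390625.

-20.390625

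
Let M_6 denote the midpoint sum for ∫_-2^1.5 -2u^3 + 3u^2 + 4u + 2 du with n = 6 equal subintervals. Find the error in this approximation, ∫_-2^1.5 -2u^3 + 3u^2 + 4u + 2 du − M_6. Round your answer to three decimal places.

Exact integral: ∫_-2^1.5 f(u) du = 20.34375.
M_6 ≈ 19.89714.
Error ≈ 20.34375 − 19.89714 ≈ 0.447.

0.447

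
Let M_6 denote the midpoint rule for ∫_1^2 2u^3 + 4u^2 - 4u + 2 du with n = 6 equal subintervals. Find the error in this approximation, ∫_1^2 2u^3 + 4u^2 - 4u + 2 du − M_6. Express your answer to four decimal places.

0.0301

Exact integral: ∫_1^2 f(u) du ≈ 12.833333.
M_6 ≈ 12.803241.
Error ≈ 12.833333 − 12.803241 ≈ 0.0301.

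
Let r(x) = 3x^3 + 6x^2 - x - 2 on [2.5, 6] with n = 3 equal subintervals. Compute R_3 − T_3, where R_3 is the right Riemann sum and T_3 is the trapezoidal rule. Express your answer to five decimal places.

R_3 ≈ 1809.4513889.
T_3 ≈ 1356.7118056.
R_3 − T_3 ≈ 452.73958.

452.73958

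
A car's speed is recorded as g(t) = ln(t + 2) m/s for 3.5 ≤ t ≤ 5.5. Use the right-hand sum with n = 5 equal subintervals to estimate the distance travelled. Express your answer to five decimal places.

Δt = (5.5 − 3.5)/5 = 0.4.
Right endpoints: 3.9, 4.3, 4.7, 5.1, 5.5.
g(3.9) ≈ 1.77495, g(4.3) ≈ 1.84055, g(4.7) ≈ 1.90211, g(5.1) ≈ 1.96009, g(5.5) ≈ 2.01490.
Sum = Δt · [g(3.9) + g(4.3) + g(4.7) + g(5.1) + g(5.5)].
Sum ≈ 3.79704.

3.79704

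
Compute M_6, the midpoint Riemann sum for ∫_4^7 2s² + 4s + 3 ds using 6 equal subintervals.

Δs = (7 − 4)/6 = 0.5.
Midpoints: 4.25, 4.75, 5.25, 5.75, 6.25, 6.75.
f(4.25) = 56.125, f(4.75) = 67.125, f(5.25) = 79.125, f(5.75) = 92.125, f(6.25) = 106.125, f(6.75) = 121.125.
Sum = Δs · [f(4.25) + f(4.75) + f(5.25) + ...].
Sum = 260.875.

260.875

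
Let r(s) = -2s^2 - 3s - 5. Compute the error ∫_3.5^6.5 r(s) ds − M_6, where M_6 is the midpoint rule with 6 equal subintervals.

-0.125

Exact integral: ∫_3.5^6.5 r(s) ds = -214.5.
M_6 = -214.375.
Error = -214.5 − (-214.375) = -0.125.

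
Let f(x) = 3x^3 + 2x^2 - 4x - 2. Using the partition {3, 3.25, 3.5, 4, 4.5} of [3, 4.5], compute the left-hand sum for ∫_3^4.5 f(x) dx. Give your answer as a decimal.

Subinterval widths: 0.25, 0.25, 0.5, 0.5.
Left endpoints: 3, 3.25, 3.5, 4.
f(3) = 85, f(3.25) = 109.109375, f(3.5) = 137.125, f(4) = 206.
Sum = Σ Δx_i · f(x_i).
Sum = 220.08984375.

220.08984375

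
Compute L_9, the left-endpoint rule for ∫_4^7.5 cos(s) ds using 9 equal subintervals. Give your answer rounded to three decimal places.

1.479

Δs = (7.5 − 4)/9 = 7/18.
Left endpoints: 4, 79/18, 43/9, 31/6, 50/9, 107/18, 19/3, 121/18, 64/9.
f(4) ≈ -0.654, f(79/18) ≈ -0.318, f(43/9) ≈ 0.065, f(31/6) ≈ 0.439, f(50/9) ≈ 0.747, f(107/18) ≈ 0.943, f(19/3) ≈ 0.999, f(121/18) ≈ 0.905, f(64/9) ≈ 0.676.
Sum = Δs · [f(4) + f(79/18) + f(43/9) + ...].
Sum ≈ 1.479.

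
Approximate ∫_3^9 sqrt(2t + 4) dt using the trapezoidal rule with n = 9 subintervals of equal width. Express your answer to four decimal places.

23.8516

Δt = (9 − 3)/9 = 2/3.
f(3) ≈ 3.1623, f(11/3) ≈ 3.3665, f(13/3) ≈ 3.5590, f(5) ≈ 3.7417, f(17/3) ≈ 3.9158, f(19/3) ≈ 4.0825, f(7) ≈ 4.2426, f(23/3) ≈ 4.3970, f(25/3) ≈ 4.5461, f(9) ≈ 4.6904.
T_9 = (Δt/2)·[f(t_0) + 2f(t_1) + ... + 2f(t_{8}) + f(t_9)].
Sum ≈ 23.8516.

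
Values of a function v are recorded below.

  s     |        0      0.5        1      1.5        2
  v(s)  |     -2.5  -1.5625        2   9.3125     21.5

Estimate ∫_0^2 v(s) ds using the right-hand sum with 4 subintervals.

15.625

Δs = 0.5.
Sum = 0.5·[(-1.5625) + 2 + 9.3125 + 21.5] = 15.625.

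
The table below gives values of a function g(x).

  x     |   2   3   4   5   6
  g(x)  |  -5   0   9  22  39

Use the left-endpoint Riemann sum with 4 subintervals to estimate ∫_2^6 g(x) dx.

Δx = 1.
Sum = 1·[(-5) + 0 + 9 + 22] = 26.

26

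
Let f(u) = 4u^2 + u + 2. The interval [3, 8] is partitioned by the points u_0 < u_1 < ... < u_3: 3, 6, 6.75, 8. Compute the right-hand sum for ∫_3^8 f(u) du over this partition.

Subinterval widths: 3, 0.75, 1.25.
Right endpoints: 6, 6.75, 8.
f(6) = 152, f(6.75) = 191, f(8) = 266.
Sum = Σ Δu_i · f(u_i).
Sum = 931.75.

931.75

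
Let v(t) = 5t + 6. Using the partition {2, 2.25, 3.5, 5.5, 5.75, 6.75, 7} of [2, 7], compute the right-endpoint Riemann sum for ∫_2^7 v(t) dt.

Subinterval widths: 0.25, 1.25, 2, 0.25, 1, 0.25.
Right endpoints: 2.25, 3.5, 5.5, 5.75, 6.75, 7.
v(2.25) = 17.25, v(3.5) = 23.5, v(5.5) = 33.5, v(5.75) = 34.75, v(6.75) = 39.75, v(7) = 41.
Sum = Σ Δt_i · v(t_i).
Sum = 159.375.

159.375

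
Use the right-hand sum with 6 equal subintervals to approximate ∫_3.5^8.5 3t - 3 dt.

Δt = (8.5 − 3.5)/6 = 5/6.
Right endpoints: 13/3, 31/6, 6, 41/6, 23/3, 8.5.
f(13/3) = 10, f(31/6) = 12.5, f(6) = 15, f(41/6) = 17.5, f(23/3) = 20, f(8.5) = 22.5.
Sum = Δt · [f(13/3) + f(31/6) + f(6) + ...].
Sum = 81.25.

81.25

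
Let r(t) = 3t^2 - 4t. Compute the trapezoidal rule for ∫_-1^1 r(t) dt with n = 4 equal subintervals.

2.25

Δt = (1 − (-1))/4 = 0.5.
r(-1) = 7, r(-0.5) = 2.75, r(0) = 0, r(0.5) = -1.25, r(1) = -1.
T_4 = (Δt/2)·[r(t_0) + 2r(t_1) + 2r(t_2) + 2r(t_3) + r(t_4)].
Sum = 2.25.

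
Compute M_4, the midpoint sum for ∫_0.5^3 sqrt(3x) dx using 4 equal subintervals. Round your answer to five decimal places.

Δx = (3 − 0.5)/4 = 0.625.
Midpoints: 0.8125, 1.4375, 2.0625, 2.6875.
f(0.8125) ≈ 1.56125, f(1.4375) ≈ 2.07666, f(2.0625) ≈ 2.48747, f(2.6875) ≈ 2.83945.
Sum = Δx · [f(0.8125) + f(1.4375) + f(2.0625) + f(2.6875)].
Sum ≈ 5.60302.

5.60302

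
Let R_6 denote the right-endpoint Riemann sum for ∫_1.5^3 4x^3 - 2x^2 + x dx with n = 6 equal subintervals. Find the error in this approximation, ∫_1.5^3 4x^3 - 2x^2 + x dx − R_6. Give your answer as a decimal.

-10.703125

Exact integral: ∫_1.5^3 f(x) dx = 63.5625.
R_6 = 74.265625.
Error = 63.5625 − 74.265625 = -10.703125.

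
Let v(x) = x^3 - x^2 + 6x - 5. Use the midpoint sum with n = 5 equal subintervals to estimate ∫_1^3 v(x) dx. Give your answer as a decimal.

25.2

Δx = (3 − 1)/5 = 0.4.
Midpoints: 1.2, 1.6, 2, 2.4, 2.8.
v(1.2) = 2.488, v(1.6) = 6.136, v(2) = 11, v(2.4) = 17.464, v(2.8) = 25.912.
Sum = Δx · [v(1.2) + v(1.6) + v(2) + v(2.4) + v(2.8)].
Sum = 25.2.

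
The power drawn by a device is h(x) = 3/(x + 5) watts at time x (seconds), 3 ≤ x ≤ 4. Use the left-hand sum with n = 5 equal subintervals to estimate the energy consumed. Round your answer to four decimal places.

0.3575

Δx = (4 − 3)/5 = 0.2.
Left endpoints: 3, 3.2, 3.4, 3.6, 3.8.
h(3) = 0.375, h(3.2) = 15/41, h(3.4) = 5/14, h(3.6) = 15/43, h(3.8) = 15/44.
Sum = Δx · [h(3) + h(3.2) + h(3.4) + h(3.6) + h(3.8)].
Sum ≈ 0.3575.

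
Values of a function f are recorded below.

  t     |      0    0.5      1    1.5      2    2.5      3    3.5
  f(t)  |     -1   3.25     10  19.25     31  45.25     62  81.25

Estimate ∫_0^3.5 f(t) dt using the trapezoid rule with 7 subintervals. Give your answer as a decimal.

Δt = 0.5.
T_7 = (0.5/2)·[(-1) + 2·3.25 + 2·10 + 2·19.25 + 2·31 + 2·45.25 + 2·62 + 81.25] = 105.4375.

105.4375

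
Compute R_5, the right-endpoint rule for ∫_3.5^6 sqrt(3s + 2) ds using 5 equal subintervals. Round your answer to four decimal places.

10.2875

Δs = (6 − 3.5)/5 = 0.5.
Right endpoints: 4, 4.5, 5, 5.5, 6.
f(4) ≈ 3.7417, f(4.5) ≈ 3.9370, f(5) ≈ 4.1231, f(5.5) ≈ 4.3012, f(6) ≈ 4.4721.
Sum = Δs · [f(4) + f(4.5) + f(5) + f(5.5) + f(6)].
Sum ≈ 10.2875.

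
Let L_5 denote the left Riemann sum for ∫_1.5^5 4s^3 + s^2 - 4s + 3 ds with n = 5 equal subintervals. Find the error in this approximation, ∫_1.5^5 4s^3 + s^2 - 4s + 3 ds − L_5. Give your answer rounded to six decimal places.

Exact integral: ∫_1.5^5 f(s) ds ≈ 625.47916667.
L_5 = 463.575.
Error ≈ 625.47916667 − 463.575 ≈ 161.904167.

161.904167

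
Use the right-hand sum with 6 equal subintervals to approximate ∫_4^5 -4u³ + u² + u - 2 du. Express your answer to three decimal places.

-365.912

Δu = (5 − 4)/6 = 1/6.
Right endpoints: 25/6, 13/3, 4.5, 14/3, 29/6, 5.
f(25/6) = -29141/108, f(13/3) = -8218/27, f(4.5) = -341.75, f(14/3) = -10316/27, f(29/6) = -45949/108, f(5) = -472.
Sum = Δu · [f(25/6) + f(13/3) + f(4.5) + ...].
Sum ≈ -365.912.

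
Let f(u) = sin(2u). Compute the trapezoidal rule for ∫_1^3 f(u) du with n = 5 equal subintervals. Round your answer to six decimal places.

-0.651059

Δu = (3 − 1)/5 = 0.4.
f(1) ≈ 0.909297, f(1.4) ≈ 0.334988, f(1.8) ≈ -0.442520, f(2.2) ≈ -0.951602, f(2.6) ≈ -0.883455, f(3) ≈ -0.279415.
T_5 = (Δu/2)·[f(u_0) + 2f(u_1) + ... + 2f(u_{4}) + f(u_5)].
Sum ≈ -0.651059.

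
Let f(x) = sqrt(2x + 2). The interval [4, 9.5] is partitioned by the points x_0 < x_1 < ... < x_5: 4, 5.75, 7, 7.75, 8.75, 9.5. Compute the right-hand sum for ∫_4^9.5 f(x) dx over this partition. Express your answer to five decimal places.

22.42020

Subinterval widths: 1.75, 1.25, 0.75, 1, 0.75.
Right endpoints: 5.75, 7, 7.75, 8.75, 9.5.
f(5.75) ≈ 3.67423, f(7) ≈ 4.00000, f(7.75) ≈ 4.18330, f(8.75) ≈ 4.41588, f(9.5) ≈ 4.58258.
Sum = Σ Δx_i · f(x_i).
Sum ≈ 22.42020.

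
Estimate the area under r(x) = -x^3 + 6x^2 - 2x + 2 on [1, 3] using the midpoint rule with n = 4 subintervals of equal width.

Δx = (3 − 1)/4 = 0.5.
Midpoints: 1.25, 1.75, 2.25, 2.75.
r(1.25) = 6.921875, r(1.75) = 11.515625, r(2.25) = 16.484375, r(2.75) = 21.078125.
Sum = Δx · [r(1.25) + r(1.75) + r(2.25) + r(2.75)].
Sum = 28.

28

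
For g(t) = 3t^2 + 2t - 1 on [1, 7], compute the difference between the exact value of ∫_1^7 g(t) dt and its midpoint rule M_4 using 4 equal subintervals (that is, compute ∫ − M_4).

Exact integral: ∫_1^7 g(t) dt = 384.
M_4 = 380.625.
Error = 384 − 380.625 = 3.375.

3.375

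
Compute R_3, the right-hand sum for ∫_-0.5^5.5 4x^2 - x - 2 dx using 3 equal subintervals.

325

Δx = (5.5 − (-0.5))/3 = 2.
Right endpoints: 1.5, 3.5, 5.5.
f(1.5) = 5.5, f(3.5) = 43.5, f(5.5) = 113.5.
Sum = Δx · [f(1.5) + f(3.5) + f(5.5)].
Sum = 325.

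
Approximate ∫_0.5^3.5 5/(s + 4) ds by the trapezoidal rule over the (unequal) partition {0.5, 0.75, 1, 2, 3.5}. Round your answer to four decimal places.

Subinterval widths: 0.25, 0.25, 1, 1.5.
f(0.5) = 10/9, f(0.75) = 20/19, f(1) = 1, f(2) = 5/6, f(3.5) = 2/3.
On each subinterval the trapezoid contributes (Δs_i/2)·[f(s_{i-1}) + f(s_i)].
Sum ≈ 2.5687.

2.5687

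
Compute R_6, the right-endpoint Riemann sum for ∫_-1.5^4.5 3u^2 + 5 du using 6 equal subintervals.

154.5

Δu = (4.5 − (-1.5))/6 = 1.
Right endpoints: -0.5, 0.5, 1.5, 2.5, 3.5, 4.5.
f(-0.5) = 5.75, f(0.5) = 5.75, f(1.5) = 11.75, f(2.5) = 23.75, f(3.5) = 41.75, f(4.5) = 65.75.
Sum = Δu · [f(-0.5) + f(0.5) + f(1.5) + ...].
Sum = 154.5.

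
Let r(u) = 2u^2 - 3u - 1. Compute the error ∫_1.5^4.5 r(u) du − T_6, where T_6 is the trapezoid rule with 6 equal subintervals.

-0.25

Exact integral: ∫_1.5^4.5 r(u) du = 28.5.
T_6 = 28.75.
Error = 28.5 − 28.75 = -0.25.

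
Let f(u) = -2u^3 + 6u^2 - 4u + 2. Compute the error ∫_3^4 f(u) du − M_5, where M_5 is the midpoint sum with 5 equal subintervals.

Exact integral: ∫_3^4 f(u) du = -25.5.
M_5 = -25.45.
Error = -25.5 − (-25.45) = -0.05.

-0.05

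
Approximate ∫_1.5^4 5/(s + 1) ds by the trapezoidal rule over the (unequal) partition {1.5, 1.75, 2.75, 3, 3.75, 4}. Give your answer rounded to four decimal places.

Subinterval widths: 0.25, 1, 0.25, 0.75, 0.25.
f(1.5) = 2, f(1.75) = 20/11, f(2.75) = 4/3, f(3) = 1.25, f(3.75) = 20/19, f(4) = 1.
On each subinterval the trapezoid contributes (Δs_i/2)·[f(s_{i-1}) + f(s_i)].
Sum ≈ 3.4960.

3.4960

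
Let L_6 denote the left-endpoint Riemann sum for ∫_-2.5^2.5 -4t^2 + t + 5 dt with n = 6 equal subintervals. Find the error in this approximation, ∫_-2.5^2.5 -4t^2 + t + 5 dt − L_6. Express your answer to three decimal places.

4.398

Exact integral: ∫_-2.5^2.5 f(t) dt ≈ -16.66667.
L_6 ≈ -21.06481.
Error ≈ -16.66667 − (-21.06481) ≈ 4.398.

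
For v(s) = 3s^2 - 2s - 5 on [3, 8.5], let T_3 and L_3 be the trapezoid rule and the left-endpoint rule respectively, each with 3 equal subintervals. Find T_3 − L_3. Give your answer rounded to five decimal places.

T_3 ≈ 505.6180556.
L_3 ≈ 341.7638889.
T_3 − L_3 ≈ 163.85417.

163.85417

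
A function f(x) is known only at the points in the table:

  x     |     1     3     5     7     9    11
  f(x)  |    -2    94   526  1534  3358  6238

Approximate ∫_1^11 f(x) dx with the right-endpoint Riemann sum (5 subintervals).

23500

Δx = 2.
Sum = 2·[94 + 526 + 1534 + 3358 + 6238] = 23500.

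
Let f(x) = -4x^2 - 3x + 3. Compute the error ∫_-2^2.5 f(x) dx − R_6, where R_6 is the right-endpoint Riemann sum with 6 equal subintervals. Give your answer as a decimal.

10.125

Exact integral: ∫_-2^2.5 f(x) dx = -21.375.
R_6 = -31.5.
Error = -21.375 − (-31.5) = 10.125.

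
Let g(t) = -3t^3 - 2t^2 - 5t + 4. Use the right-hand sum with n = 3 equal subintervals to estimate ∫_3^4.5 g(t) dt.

-369.5

Δt = (4.5 − 3)/3 = 0.5.
Right endpoints: 3.5, 4, 4.5.
g(3.5) = -166.625, g(4) = -240, g(4.5) = -332.375.
Sum = Δt · [g(3.5) + g(4) + g(4.5)].
Sum = -369.5.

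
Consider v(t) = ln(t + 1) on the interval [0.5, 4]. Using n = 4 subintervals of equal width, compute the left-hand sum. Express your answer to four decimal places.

Δt = (4 − 0.5)/4 = 0.875.
Left endpoints: 0.5, 1.375, 2.25, 3.125.
v(0.5) ≈ 0.4055, v(1.375) ≈ 0.8650, v(2.25) ≈ 1.1787, v(3.125) ≈ 1.4171.
Sum = Δt · [v(0.5) + v(1.375) + v(2.25) + v(3.125)].
Sum ≈ 3.3829.

3.3829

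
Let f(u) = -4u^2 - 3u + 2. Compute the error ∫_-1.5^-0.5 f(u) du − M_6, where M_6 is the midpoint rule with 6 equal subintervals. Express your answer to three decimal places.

-0.009

Exact integral: ∫_-1.5^-0.5 f(u) du ≈ 0.66667.
M_6 ≈ 0.67593.
Error ≈ 0.66667 − 0.67593 ≈ -0.009.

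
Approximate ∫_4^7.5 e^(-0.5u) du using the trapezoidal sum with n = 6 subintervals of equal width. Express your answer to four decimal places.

Δu = (7.5 − 4)/6 = 7/12.
f(4) ≈ 0.1353, f(55/12) ≈ 0.1011, f(31/6) ≈ 0.0755, f(5.75) ≈ 0.0564, f(19/3) ≈ 0.0421, f(83/12) ≈ 0.0315, f(7.5) ≈ 0.0235.
T_6 = (Δu/2)·[f(u_0) + 2f(u_1) + ... + 2f(u_{5}) + f(u_6)].
Sum ≈ 0.2252.

0.2252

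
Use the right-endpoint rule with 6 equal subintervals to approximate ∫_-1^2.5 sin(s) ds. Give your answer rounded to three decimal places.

Δs = (2.5 − (-1))/6 = 7/12.
Right endpoints: -5/12, 1/6, 0.75, 4/3, 23/12, 2.5.
f(-5/12) ≈ -0.405, f(1/6) ≈ 0.166, f(0.75) ≈ 0.682, f(4/3) ≈ 0.972, f(23/12) ≈ 0.941, f(2.5) ≈ 0.598.
Sum = Δs · [f(-5/12) + f(1/6) + f(0.75) + ...].
Sum ≈ 1.723.

1.723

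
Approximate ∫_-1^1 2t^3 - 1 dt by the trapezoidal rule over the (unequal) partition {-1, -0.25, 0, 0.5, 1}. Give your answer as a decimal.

Subinterval widths: 0.75, 0.25, 0.5, 0.5.
f(-1) = -3, f(-0.25) = -1.03125, f(0) = -1, f(0.5) = -0.75, f(1) = 1.
On each subinterval the trapezoid contributes (Δt_i/2)·[f(t_{i-1}) + f(t_i)].
Sum = -2.140625.

-2.140625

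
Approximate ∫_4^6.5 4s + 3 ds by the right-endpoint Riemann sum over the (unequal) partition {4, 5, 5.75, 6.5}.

Subinterval widths: 1, 0.75, 0.75.
Right endpoints: 5, 5.75, 6.5.
f(5) = 23, f(5.75) = 26, f(6.5) = 29.
Sum = Σ Δs_i · f(s_i).
Sum = 64.25.

64.25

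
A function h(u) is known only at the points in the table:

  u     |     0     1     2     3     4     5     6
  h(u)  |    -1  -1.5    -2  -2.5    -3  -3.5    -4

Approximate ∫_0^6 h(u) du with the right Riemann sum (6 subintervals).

-16.5

Δu = 1.
Sum = 1·[(-1.5) + (-2) + (-2.5) + (-3) + (-3.5) + (-4)] = -16.5.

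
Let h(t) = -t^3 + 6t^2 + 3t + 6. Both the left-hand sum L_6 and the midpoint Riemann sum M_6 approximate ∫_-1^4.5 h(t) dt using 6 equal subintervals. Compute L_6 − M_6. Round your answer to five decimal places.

L_6 ≈ 126.1610243.
M_6 ≈ 143.5705295.
L_6 − M_6 ≈ -17.40951.

-17.40951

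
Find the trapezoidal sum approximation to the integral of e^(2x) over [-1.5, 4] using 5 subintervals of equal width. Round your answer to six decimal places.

Δx = (4 − (-1.5))/5 = 1.1.
f(-1.5) ≈ 0.049787, f(-0.4) ≈ 0.449329, f(0.7) ≈ 4.055200, f(1.8) ≈ 36.598234, f(2.9) ≈ 330.299560, f(4) ≈ 2980.957987.
T_5 = (Δx/2)·[f(x_0) + 2f(x_1) + ... + 2f(x_{4}) + f(x_5)].
Sum ≈ 2048.096831.

2048.096831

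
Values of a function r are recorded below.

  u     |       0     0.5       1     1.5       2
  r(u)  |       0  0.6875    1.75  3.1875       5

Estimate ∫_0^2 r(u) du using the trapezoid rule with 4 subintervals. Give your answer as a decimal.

4.0625

Δu = 0.5.
T_4 = (0.5/2)·[0 + 2·0.6875 + 2·1.75 + 2·3.1875 + 5] = 4.0625.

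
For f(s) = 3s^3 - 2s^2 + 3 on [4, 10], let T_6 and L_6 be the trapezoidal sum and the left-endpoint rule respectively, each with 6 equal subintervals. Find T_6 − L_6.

T_6 = 6763.
L_6 = 5443.
T_6 − L_6 = 1320.

1320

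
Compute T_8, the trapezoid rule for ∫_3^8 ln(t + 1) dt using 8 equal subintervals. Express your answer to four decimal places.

Δt = (8 − 3)/8 = 0.625.
f(3) ≈ 1.3863, f(3.625) ≈ 1.5315, f(4.25) ≈ 1.6582, f(4.875) ≈ 1.7707, f(5.5) ≈ 1.8718, f(6.125) ≈ 1.9636, f(6.75) ≈ 2.0477, f(7.375) ≈ 2.1253, f(8) ≈ 2.1972.
T_8 = (Δt/2)·[f(t_0) + 2f(t_1) + ... + 2f(t_{7}) + f(t_8)].
Sum ≈ 9.2253.

9.2253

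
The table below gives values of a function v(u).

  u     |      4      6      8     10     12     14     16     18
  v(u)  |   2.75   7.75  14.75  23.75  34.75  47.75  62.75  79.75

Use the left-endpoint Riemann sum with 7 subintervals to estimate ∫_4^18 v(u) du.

388.5

Δu = 2.
Sum = 2·[2.75 + 7.75 + 14.75 + 23.75 + 34.75 + 47.75 + 62.75] = 388.5.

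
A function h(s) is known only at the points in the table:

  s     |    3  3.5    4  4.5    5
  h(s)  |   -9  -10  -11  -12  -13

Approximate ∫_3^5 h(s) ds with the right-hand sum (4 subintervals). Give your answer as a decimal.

Δs = 0.5.
Sum = 0.5·[(-10) + (-11) + (-12) + (-13)] = -23.

-23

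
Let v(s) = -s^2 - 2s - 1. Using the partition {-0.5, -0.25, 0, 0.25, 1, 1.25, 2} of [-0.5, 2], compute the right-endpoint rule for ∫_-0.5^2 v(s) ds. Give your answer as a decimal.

-11.796875

Subinterval widths: 0.25, 0.25, 0.25, 0.75, 0.25, 0.75.
Right endpoints: -0.25, 0, 0.25, 1, 1.25, 2.
v(-0.25) = -0.5625, v(0) = -1, v(0.25) = -1.5625, v(1) = -4, v(1.25) = -5.0625, v(2) = -9.
Sum = Σ Δs_i · v(s_i).
Sum = -11.796875.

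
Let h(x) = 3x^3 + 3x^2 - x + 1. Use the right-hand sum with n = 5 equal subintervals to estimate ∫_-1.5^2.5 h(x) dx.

Δx = (2.5 − (-1.5))/5 = 0.8.
Right endpoints: -0.7, 0.1, 0.9, 1.7, 2.5.
h(-0.7) = 2.141, h(0.1) = 0.933, h(0.9) = 4.717, h(1.7) = 22.709, h(2.5) = 64.125.
Sum = Δx · [h(-0.7) + h(0.1) + h(0.9) + h(1.7) + h(2.5)].
Sum = 75.7.

75.7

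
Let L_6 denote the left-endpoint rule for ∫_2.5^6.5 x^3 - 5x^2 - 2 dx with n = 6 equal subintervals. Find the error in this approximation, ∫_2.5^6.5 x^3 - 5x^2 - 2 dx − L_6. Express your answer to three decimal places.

Exact integral: ∫_2.5^6.5 f(x) dx ≈ -3.16667.
L_6 ≈ -26.98148.
Error ≈ -3.16667 − (-26.98148) ≈ 23.815.

23.815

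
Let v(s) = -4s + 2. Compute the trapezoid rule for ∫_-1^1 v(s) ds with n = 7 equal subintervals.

4

Δs = (1 − (-1))/7 = 2/7.
v(-1) = 6, v(-5/7) = 34/7, v(-3/7) = 26/7, v(-1/7) = 18/7, v(1/7) = 10/7, v(3/7) = 2/7, v(5/7) = -6/7, v(1) = -2.
T_7 = (Δs/2)·[v(s_0) + 2v(s_1) + ... + 2v(s_{6}) + v(s_7)].
Sum = 4.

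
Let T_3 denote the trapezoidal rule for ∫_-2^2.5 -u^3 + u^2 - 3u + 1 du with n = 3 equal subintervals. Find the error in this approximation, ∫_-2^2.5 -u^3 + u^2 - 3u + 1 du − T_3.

-0.421875

Exact integral: ∫_-2^2.5 f(u) du = 3.234375.
T_3 = 3.65625.
Error = 3.234375 − 3.65625 = -0.421875.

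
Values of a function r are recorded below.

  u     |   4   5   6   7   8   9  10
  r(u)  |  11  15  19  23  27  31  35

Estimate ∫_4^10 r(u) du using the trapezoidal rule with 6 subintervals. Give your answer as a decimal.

138

Δu = 1.
T_6 = (1/2)·[11 + 2·15 + 2·19 + 2·23 + 2·27 + 2·31 + 35] = 138.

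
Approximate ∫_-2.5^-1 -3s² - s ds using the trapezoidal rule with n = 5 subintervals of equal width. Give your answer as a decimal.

-12.0675

Δs = (-1 − (-2.5))/5 = 0.3.
f(-2.5) = -16.25, f(-2.2) = -12.32, f(-1.9) = -8.93, f(-1.6) = -6.08, f(-1.3) = -3.77, f(-1) = -2.
T_5 = (Δs/2)·[f(s_0) + 2f(s_1) + ... + 2f(s_{4}) + f(s_5)].
Sum = -12.0675.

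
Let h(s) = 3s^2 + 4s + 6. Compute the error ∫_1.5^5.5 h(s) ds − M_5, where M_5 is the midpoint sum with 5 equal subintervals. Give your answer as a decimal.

Exact integral: ∫_1.5^5.5 h(s) ds = 243.
M_5 = 242.36.
Error = 243 − 242.36 = 0.64.

0.64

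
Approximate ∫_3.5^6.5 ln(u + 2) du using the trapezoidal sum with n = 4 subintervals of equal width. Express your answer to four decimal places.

Δu = (6.5 − 3.5)/4 = 0.75.
f(3.5) ≈ 1.7047, f(4.25) ≈ 1.8326, f(5) ≈ 1.9459, f(5.75) ≈ 2.0477, f(6.5) ≈ 2.1401.
T_4 = (Δu/2)·[f(u_0) + 2f(u_1) + 2f(u_2) + 2f(u_3) + f(u_4)].
Sum ≈ 5.8114.

5.8114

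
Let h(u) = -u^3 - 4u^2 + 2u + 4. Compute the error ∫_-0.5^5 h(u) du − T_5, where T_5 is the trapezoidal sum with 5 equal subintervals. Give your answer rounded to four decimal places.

11.9235

Exact integral: ∫_-0.5^5 h(u) du ≈ -276.317708.
T_5 = -288.24125.
Error ≈ -276.317708 − (-288.24125) ≈ 11.9235.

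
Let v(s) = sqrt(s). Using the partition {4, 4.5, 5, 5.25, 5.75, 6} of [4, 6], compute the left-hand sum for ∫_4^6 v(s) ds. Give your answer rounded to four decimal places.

Subinterval widths: 0.5, 0.5, 0.25, 0.5, 0.25.
Left endpoints: 4, 4.5, 5, 5.25, 5.75.
v(4) ≈ 2.0000, v(4.5) ≈ 2.1213, v(5) ≈ 2.2361, v(5.25) ≈ 2.2913, v(5.75) ≈ 2.3979.
Sum = Σ Δs_i · v(s_i).
Sum ≈ 4.3648.

4.3648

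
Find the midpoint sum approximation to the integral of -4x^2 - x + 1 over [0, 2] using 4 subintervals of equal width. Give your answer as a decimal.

-10.5

Δx = (2 − 0)/4 = 0.5.
Midpoints: 0.25, 0.75, 1.25, 1.75.
f(0.25) = 0.5, f(0.75) = -2, f(1.25) = -6.5, f(1.75) = -13.
Sum = Δx · [f(0.25) + f(0.75) + f(1.25) + f(1.75)].
Sum = -10.5.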